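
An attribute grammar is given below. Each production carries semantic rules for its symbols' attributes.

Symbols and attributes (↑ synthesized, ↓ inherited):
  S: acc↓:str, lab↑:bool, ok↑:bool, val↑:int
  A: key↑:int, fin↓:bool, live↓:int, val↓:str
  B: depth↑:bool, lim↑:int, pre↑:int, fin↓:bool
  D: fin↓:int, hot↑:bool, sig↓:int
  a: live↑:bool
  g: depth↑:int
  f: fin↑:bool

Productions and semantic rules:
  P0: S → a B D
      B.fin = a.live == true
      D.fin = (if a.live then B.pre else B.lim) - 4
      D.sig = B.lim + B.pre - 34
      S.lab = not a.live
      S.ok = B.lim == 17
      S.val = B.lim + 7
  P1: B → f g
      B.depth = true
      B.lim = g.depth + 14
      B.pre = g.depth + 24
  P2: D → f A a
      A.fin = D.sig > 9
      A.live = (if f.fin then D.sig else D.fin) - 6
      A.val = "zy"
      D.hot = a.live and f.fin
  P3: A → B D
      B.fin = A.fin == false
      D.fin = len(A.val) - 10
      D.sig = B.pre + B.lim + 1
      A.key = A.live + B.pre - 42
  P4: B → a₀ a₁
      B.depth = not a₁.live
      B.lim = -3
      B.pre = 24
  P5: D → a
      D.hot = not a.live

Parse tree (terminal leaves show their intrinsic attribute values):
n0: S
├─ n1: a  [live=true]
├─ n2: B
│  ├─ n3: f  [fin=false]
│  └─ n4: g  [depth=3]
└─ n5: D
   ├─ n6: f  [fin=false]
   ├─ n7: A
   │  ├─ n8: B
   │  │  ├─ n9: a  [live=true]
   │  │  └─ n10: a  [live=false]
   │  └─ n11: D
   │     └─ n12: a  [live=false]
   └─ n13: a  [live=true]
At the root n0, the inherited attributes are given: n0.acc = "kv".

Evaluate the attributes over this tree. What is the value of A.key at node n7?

1. n0.acc = "kv"  [given at root]
2. n1.live = true  [terminal]
3. n2.fin = true  [a.live == true]
4. n3.fin = false  [terminal]
5. n4.depth = 3  [terminal]
6. n2.depth = true  [true]
7. n2.lim = 17  [g.depth + 14]
8. n2.pre = 27  [g.depth + 24]
9. n5.fin = 23  [(if a.live then B.pre else B.lim) - 4]
10. n5.sig = 10  [B.lim + B.pre - 34]
11. n6.fin = false  [terminal]
12. n7.fin = true  [D.sig > 9]
13. n7.live = 17  [(if f.fin then D.sig else D.fin) - 6]
14. n7.val = "zy"  ["zy"]
15. n8.fin = false  [A.fin == false]
16. n9.live = true  [terminal]
17. n10.live = false  [terminal]
18. n8.depth = true  [not a₁.live]
19. n8.lim = -3  [-3]
20. n8.pre = 24  [24]
21. n11.fin = -8  [len(A.val) - 10]
22. n11.sig = 22  [B.pre + B.lim + 1]
23. n12.live = false  [terminal]
24. n11.hot = true  [not a.live]
25. n7.key = -1  [A.live + B.pre - 42]
26. n13.live = true  [terminal]
27. n5.hot = false  [a.live and f.fin]
28. n0.lab = false  [not a.live]
29. n0.ok = true  [B.lim == 17]
30. n0.val = 24  [B.lim + 7]

-1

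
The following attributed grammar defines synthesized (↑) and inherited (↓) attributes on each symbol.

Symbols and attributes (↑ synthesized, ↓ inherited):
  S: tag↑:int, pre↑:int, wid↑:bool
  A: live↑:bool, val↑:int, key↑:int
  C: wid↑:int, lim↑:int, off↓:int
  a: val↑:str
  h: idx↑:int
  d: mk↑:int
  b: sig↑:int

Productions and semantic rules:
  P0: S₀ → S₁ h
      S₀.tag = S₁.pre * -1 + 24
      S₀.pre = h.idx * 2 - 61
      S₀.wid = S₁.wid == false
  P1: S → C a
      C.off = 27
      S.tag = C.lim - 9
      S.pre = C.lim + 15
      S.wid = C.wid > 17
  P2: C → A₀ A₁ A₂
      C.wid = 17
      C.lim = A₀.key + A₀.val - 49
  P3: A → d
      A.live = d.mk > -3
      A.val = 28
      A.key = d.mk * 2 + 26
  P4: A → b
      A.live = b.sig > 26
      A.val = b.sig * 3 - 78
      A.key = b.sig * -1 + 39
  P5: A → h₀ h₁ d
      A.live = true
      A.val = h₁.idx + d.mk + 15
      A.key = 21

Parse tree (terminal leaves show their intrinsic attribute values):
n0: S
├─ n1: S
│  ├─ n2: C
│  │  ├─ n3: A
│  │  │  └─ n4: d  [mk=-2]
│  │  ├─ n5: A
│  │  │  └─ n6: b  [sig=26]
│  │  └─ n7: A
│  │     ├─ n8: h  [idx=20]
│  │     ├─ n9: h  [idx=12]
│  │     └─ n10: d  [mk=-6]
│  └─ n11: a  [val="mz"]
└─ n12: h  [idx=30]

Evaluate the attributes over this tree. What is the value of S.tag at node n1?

-8

1. n2.off = 27  [27]
2. n4.mk = -2  [terminal]
3. n3.live = true  [d.mk > -3]
4. n3.val = 28  [28]
5. n3.key = 22  [d.mk * 2 + 26]
6. n6.sig = 26  [terminal]
7. n5.live = false  [b.sig > 26]
8. n5.val = 0  [b.sig * 3 - 78]
9. n5.key = 13  [b.sig * -1 + 39]
10. n8.idx = 20  [terminal]
11. n9.idx = 12  [terminal]
12. n10.mk = -6  [terminal]
13. n7.live = true  [true]
14. n7.val = 21  [h₁.idx + d.mk + 15]
15. n7.key = 21  [21]
16. n2.wid = 17  [17]
17. n2.lim = 1  [A₀.key + A₀.val - 49]
18. n11.val = "mz"  [terminal]
19. n1.tag = -8  [C.lim - 9]
20. n1.pre = 16  [C.lim + 15]
21. n1.wid = false  [C.wid > 17]
22. n12.idx = 30  [terminal]
23. n0.tag = 8  [S₁.pre * -1 + 24]
24. n0.pre = -1  [h.idx * 2 - 61]
25. n0.wid = true  [S₁.wid == false]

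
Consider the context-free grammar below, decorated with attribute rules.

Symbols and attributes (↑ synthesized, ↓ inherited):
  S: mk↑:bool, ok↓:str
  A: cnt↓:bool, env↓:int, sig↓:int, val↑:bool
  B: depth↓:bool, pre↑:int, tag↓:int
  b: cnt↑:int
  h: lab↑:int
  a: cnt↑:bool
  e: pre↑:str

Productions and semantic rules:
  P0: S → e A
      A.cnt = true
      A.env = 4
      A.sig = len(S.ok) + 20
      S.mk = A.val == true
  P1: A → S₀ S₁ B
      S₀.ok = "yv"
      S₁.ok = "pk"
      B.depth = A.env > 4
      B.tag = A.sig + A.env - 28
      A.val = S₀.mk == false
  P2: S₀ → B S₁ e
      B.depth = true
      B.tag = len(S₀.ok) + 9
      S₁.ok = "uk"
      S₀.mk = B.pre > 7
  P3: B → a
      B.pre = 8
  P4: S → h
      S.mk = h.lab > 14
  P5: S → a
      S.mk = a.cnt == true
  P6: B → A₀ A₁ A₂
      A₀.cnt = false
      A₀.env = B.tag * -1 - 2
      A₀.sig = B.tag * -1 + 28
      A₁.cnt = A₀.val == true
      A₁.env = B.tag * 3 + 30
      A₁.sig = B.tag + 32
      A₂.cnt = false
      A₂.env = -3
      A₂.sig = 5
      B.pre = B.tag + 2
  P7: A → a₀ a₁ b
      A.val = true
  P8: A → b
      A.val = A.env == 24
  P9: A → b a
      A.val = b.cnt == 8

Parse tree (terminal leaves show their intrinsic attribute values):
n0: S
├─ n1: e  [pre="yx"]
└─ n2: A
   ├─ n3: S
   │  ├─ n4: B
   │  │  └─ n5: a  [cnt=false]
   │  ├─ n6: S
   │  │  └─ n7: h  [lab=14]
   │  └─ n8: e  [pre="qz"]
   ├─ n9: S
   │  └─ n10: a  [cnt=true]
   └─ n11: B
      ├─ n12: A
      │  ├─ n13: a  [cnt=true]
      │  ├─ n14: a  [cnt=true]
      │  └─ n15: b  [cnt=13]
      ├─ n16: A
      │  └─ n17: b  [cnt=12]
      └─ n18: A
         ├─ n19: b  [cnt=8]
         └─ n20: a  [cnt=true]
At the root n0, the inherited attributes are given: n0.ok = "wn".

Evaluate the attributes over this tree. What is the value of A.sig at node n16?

30

1. n0.ok = "wn"  [given at root]
2. n1.pre = "yx"  [terminal]
3. n2.cnt = true  [true]
4. n2.env = 4  [4]
5. n2.sig = 22  [len(S.ok) + 20]
6. n3.ok = "yv"  ["yv"]
7. n4.depth = true  [true]
8. n4.tag = 11  [len(S₀.ok) + 9]
9. n5.cnt = false  [terminal]
10. n4.pre = 8  [8]
11. n6.ok = "uk"  ["uk"]
12. n7.lab = 14  [terminal]
13. n6.mk = false  [h.lab > 14]
14. n8.pre = "qz"  [terminal]
15. n3.mk = true  [B.pre > 7]
16. n9.ok = "pk"  ["pk"]
17. n10.cnt = true  [terminal]
18. n9.mk = true  [a.cnt == true]
19. n11.depth = false  [A.env > 4]
20. n11.tag = -2  [A.sig + A.env - 28]
21. n12.cnt = false  [false]
22. n12.env = 0  [B.tag * -1 - 2]
23. n12.sig = 30  [B.tag * -1 + 28]
24. n13.cnt = true  [terminal]
25. n14.cnt = true  [terminal]
26. n15.cnt = 13  [terminal]
27. n12.val = true  [true]
28. n16.cnt = true  [A₀.val == true]
29. n16.env = 24  [B.tag * 3 + 30]
30. n16.sig = 30  [B.tag + 32]
31. n17.cnt = 12  [terminal]
32. n16.val = true  [A.env == 24]
33. n18.cnt = false  [false]
34. n18.env = -3  [-3]
35. n18.sig = 5  [5]
36. n19.cnt = 8  [terminal]
37. n20.cnt = true  [terminal]
38. n18.val = true  [b.cnt == 8]
39. n11.pre = 0  [B.tag + 2]
40. n2.val = false  [S₀.mk == false]
41. n0.mk = false  [A.val == true]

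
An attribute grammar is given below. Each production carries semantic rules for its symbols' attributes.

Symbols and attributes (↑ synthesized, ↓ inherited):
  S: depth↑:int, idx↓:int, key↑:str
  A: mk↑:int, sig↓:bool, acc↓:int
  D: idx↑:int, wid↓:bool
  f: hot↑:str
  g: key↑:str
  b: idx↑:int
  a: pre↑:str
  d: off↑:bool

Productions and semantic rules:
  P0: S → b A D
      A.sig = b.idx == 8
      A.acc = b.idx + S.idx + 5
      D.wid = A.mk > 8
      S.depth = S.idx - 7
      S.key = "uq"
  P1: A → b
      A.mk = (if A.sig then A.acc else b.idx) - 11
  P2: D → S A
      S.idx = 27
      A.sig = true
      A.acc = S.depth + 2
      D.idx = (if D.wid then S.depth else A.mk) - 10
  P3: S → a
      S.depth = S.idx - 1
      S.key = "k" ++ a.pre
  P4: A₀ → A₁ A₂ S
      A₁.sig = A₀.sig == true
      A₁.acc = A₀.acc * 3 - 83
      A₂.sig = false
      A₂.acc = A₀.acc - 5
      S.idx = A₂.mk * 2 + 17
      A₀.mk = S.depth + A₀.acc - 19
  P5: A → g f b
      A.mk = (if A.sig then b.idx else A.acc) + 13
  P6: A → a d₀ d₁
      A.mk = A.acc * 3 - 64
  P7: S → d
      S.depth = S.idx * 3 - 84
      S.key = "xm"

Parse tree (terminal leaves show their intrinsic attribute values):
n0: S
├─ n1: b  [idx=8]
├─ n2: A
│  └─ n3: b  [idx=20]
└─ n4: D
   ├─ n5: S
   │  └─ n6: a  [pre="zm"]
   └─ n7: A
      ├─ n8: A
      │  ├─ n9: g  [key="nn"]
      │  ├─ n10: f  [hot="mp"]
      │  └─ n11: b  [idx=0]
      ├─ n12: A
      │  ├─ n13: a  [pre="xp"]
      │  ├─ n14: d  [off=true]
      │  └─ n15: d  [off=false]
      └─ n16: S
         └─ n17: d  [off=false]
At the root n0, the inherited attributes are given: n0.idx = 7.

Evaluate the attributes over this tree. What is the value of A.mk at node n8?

13

1. n0.idx = 7  [given at root]
2. n1.idx = 8  [terminal]
3. n2.sig = true  [b.idx == 8]
4. n2.acc = 20  [b.idx + S.idx + 5]
5. n3.idx = 20  [terminal]
6. n2.mk = 9  [(if A.sig then A.acc else b.idx) - 11]
7. n4.wid = true  [A.mk > 8]
8. n5.idx = 27  [27]
9. n6.pre = "zm"  [terminal]
10. n5.depth = 26  [S.idx - 1]
11. n5.key = "kzm"  ["k" ++ a.pre]
12. n7.sig = true  [true]
13. n7.acc = 28  [S.depth + 2]
14. n8.sig = true  [A₀.sig == true]
15. n8.acc = 1  [A₀.acc * 3 - 83]
16. n9.key = "nn"  [terminal]
17. n10.hot = "mp"  [terminal]
18. n11.idx = 0  [terminal]
19. n8.mk = 13  [(if A.sig then b.idx else A.acc) + 13]
20. n12.sig = false  [false]
21. n12.acc = 23  [A₀.acc - 5]
22. n13.pre = "xp"  [terminal]
23. n14.off = true  [terminal]
24. n15.off = false  [terminal]
25. n12.mk = 5  [A.acc * 3 - 64]
26. n16.idx = 27  [A₂.mk * 2 + 17]
27. n17.off = false  [terminal]
28. n16.depth = -3  [S.idx * 3 - 84]
29. n16.key = "xm"  ["xm"]
30. n7.mk = 6  [S.depth + A₀.acc - 19]
31. n4.idx = 16  [(if D.wid then S.depth else A.mk) - 10]
32. n0.depth = 0  [S.idx - 7]
33. n0.key = "uq"  ["uq"]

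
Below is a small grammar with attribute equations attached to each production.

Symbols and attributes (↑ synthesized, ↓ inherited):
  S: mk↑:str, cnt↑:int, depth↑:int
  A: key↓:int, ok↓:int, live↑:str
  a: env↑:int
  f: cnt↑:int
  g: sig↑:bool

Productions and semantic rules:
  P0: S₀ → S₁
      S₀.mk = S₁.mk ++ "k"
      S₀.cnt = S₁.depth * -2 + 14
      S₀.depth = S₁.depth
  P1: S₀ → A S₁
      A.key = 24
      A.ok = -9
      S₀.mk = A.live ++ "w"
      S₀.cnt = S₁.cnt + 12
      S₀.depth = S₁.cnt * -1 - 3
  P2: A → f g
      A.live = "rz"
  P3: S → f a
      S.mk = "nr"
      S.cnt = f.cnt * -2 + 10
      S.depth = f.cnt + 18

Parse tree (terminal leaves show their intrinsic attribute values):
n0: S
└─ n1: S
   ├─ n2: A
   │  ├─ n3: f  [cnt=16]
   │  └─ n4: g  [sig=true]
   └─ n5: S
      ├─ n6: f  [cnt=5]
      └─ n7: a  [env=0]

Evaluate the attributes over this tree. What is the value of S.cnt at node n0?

20

1. n2.key = 24  [24]
2. n2.ok = -9  [-9]
3. n3.cnt = 16  [terminal]
4. n4.sig = true  [terminal]
5. n2.live = "rz"  ["rz"]
6. n6.cnt = 5  [terminal]
7. n7.env = 0  [terminal]
8. n5.mk = "nr"  ["nr"]
9. n5.cnt = 0  [f.cnt * -2 + 10]
10. n5.depth = 23  [f.cnt + 18]
11. n1.mk = "rzw"  [A.live ++ "w"]
12. n1.cnt = 12  [S₁.cnt + 12]
13. n1.depth = -3  [S₁.cnt * -1 - 3]
14. n0.mk = "rzwk"  [S₁.mk ++ "k"]
15. n0.cnt = 20  [S₁.depth * -2 + 14]
16. n0.depth = -3  [S₁.depth]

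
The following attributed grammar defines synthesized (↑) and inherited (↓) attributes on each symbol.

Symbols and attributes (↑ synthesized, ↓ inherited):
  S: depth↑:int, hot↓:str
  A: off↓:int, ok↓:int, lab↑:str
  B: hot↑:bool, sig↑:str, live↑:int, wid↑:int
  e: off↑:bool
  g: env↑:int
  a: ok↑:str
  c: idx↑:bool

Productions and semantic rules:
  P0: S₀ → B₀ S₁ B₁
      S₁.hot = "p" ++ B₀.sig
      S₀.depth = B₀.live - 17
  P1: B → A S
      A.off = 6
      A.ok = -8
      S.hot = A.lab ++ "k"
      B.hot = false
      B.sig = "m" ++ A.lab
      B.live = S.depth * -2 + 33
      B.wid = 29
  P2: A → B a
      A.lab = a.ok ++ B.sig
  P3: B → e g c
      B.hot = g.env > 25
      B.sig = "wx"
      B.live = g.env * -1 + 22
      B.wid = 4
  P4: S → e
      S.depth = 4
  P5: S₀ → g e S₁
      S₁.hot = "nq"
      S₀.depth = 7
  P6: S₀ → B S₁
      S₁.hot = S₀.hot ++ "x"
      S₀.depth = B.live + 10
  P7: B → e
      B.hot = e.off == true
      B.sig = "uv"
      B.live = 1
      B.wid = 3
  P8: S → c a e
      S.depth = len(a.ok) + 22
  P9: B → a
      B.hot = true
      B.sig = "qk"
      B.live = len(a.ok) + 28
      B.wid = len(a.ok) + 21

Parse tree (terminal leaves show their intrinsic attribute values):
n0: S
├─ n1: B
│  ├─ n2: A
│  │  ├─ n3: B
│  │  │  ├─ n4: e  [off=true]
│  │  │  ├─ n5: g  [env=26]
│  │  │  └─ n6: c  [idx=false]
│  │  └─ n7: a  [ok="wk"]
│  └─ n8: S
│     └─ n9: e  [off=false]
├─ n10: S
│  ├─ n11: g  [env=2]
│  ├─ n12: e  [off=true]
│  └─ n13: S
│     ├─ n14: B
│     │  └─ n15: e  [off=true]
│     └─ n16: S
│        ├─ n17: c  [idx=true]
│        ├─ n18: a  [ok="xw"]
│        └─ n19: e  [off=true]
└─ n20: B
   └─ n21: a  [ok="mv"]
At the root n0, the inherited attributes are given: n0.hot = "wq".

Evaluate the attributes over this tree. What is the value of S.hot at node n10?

"pmwkwx"

1. n0.hot = "wq"  [given at root]
2. n2.off = 6  [6]
3. n2.ok = -8  [-8]
4. n4.off = true  [terminal]
5. n5.env = 26  [terminal]
6. n6.idx = false  [terminal]
7. n3.hot = true  [g.env > 25]
8. n3.sig = "wx"  ["wx"]
9. n3.live = -4  [g.env * -1 + 22]
10. n3.wid = 4  [4]
11. n7.ok = "wk"  [terminal]
12. n2.lab = "wkwx"  [a.ok ++ B.sig]
13. n8.hot = "wkwxk"  [A.lab ++ "k"]
14. n9.off = false  [terminal]
15. n8.depth = 4  [4]
16. n1.hot = false  [false]
17. n1.sig = "mwkwx"  ["m" ++ A.lab]
18. n1.live = 25  [S.depth * -2 + 33]
19. n1.wid = 29  [29]
20. n10.hot = "pmwkwx"  ["p" ++ B₀.sig]
21. n11.env = 2  [terminal]
22. n12.off = true  [terminal]
23. n13.hot = "nq"  ["nq"]
24. n15.off = true  [terminal]
25. n14.hot = true  [e.off == true]
26. n14.sig = "uv"  ["uv"]
27. n14.live = 1  [1]
28. n14.wid = 3  [3]
29. n16.hot = "nqx"  [S₀.hot ++ "x"]
30. n17.idx = true  [terminal]
31. n18.ok = "xw"  [terminal]
32. n19.off = true  [terminal]
33. n16.depth = 24  [len(a.ok) + 22]
34. n13.depth = 11  [B.live + 10]
35. n10.depth = 7  [7]
36. n21.ok = "mv"  [terminal]
37. n20.hot = true  [true]
38. n20.sig = "qk"  ["qk"]
39. n20.live = 30  [len(a.ok) + 28]
40. n20.wid = 23  [len(a.ok) + 21]
41. n0.depth = 8  [B₀.live - 17]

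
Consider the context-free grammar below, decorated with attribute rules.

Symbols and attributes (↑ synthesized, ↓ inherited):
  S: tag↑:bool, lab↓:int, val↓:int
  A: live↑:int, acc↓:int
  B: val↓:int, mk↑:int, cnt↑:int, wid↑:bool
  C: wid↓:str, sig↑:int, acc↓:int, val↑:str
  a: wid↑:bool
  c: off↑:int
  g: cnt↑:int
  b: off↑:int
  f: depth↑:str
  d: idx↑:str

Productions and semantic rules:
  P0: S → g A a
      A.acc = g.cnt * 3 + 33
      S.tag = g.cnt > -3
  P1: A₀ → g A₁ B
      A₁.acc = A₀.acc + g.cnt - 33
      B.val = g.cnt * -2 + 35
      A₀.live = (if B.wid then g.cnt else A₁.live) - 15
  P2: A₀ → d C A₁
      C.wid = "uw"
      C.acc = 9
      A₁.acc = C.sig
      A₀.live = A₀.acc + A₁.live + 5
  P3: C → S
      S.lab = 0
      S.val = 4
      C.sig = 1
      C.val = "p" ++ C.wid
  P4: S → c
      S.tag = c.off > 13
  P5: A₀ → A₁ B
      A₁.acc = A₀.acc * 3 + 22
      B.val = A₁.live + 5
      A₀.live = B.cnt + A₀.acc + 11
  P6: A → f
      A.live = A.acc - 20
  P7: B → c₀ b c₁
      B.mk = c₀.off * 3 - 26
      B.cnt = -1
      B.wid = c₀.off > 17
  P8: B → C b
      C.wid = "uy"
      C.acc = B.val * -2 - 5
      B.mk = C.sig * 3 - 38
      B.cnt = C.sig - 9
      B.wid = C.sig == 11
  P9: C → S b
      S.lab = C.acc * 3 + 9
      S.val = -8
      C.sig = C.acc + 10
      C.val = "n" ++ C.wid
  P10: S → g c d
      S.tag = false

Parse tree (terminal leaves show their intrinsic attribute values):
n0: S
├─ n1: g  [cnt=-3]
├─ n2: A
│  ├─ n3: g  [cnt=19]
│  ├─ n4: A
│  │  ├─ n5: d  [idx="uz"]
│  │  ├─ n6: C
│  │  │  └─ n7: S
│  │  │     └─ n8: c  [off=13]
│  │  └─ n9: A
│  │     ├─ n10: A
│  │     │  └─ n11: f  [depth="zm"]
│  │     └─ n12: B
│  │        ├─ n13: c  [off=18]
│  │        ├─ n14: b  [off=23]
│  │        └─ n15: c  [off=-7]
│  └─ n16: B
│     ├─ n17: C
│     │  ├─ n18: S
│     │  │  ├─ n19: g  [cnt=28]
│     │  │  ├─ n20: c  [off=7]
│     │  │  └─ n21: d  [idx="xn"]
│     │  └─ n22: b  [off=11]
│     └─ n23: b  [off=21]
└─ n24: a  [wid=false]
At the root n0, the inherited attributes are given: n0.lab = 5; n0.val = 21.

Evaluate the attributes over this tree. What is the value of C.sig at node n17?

1. n0.lab = 5  [given at root]
2. n0.val = 21  [given at root]
3. n1.cnt = -3  [terminal]
4. n2.acc = 24  [g.cnt * 3 + 33]
5. n3.cnt = 19  [terminal]
6. n4.acc = 10  [A₀.acc + g.cnt - 33]
7. n5.idx = "uz"  [terminal]
8. n6.wid = "uw"  ["uw"]
9. n6.acc = 9  [9]
10. n7.lab = 0  [0]
11. n7.val = 4  [4]
12. n8.off = 13  [terminal]
13. n7.tag = false  [c.off > 13]
14. n6.sig = 1  [1]
15. n6.val = "puw"  ["p" ++ C.wid]
16. n9.acc = 1  [C.sig]
17. n10.acc = 25  [A₀.acc * 3 + 22]
18. n11.depth = "zm"  [terminal]
19. n10.live = 5  [A.acc - 20]
20. n12.val = 10  [A₁.live + 5]
21. n13.off = 18  [terminal]
22. n14.off = 23  [terminal]
23. n15.off = -7  [terminal]
24. n12.mk = 28  [c₀.off * 3 - 26]
25. n12.cnt = -1  [-1]
26. n12.wid = true  [c₀.off > 17]
27. n9.live = 11  [B.cnt + A₀.acc + 11]
28. n4.live = 26  [A₀.acc + A₁.live + 5]
29. n16.val = -3  [g.cnt * -2 + 35]
30. n17.wid = "uy"  ["uy"]
31. n17.acc = 1  [B.val * -2 - 5]
32. n18.lab = 12  [C.acc * 3 + 9]
33. n18.val = -8  [-8]
34. n19.cnt = 28  [terminal]
35. n20.off = 7  [terminal]
36. n21.idx = "xn"  [terminal]
37. n18.tag = false  [false]
38. n22.off = 11  [terminal]
39. n17.sig = 11  [C.acc + 10]
40. n17.val = "nuy"  ["n" ++ C.wid]
41. n23.off = 21  [terminal]
42. n16.mk = -5  [C.sig * 3 - 38]
43. n16.cnt = 2  [C.sig - 9]
44. n16.wid = true  [C.sig == 11]
45. n2.live = 4  [(if B.wid then g.cnt else A₁.live) - 15]
46. n24.wid = false  [terminal]
47. n0.tag = false  [g.cnt > -3]

11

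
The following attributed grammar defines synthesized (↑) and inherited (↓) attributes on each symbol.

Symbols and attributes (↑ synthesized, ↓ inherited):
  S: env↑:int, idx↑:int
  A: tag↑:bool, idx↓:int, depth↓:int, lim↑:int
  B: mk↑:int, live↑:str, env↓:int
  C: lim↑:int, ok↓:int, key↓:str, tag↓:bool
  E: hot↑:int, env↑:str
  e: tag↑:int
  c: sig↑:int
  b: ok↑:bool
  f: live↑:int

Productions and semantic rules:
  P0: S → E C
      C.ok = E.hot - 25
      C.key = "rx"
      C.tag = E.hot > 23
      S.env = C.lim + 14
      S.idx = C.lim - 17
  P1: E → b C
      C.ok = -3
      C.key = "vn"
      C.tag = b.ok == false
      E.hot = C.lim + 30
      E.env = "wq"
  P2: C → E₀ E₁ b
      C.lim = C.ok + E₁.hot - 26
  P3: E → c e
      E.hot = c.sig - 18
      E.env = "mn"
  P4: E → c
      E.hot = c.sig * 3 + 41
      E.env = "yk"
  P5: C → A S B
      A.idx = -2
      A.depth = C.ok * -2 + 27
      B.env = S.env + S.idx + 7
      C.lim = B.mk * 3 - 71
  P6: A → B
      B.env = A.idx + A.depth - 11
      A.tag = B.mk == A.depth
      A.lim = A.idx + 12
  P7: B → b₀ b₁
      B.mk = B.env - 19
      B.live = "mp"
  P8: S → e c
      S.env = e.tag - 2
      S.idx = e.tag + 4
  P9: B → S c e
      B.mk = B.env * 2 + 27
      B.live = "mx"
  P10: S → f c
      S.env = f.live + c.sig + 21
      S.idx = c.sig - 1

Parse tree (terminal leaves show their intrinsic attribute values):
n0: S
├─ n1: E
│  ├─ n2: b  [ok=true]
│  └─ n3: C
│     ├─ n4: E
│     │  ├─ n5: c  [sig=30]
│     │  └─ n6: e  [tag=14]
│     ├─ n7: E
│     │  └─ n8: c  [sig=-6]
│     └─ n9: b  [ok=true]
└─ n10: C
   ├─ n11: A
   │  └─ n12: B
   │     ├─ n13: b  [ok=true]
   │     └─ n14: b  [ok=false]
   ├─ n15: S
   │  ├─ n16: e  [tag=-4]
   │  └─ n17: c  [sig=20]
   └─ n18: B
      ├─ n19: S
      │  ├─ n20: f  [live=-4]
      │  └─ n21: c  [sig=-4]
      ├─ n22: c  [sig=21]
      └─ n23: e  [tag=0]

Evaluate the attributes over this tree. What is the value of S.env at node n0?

30

1. n2.ok = true  [terminal]
2. n3.ok = -3  [-3]
3. n3.key = "vn"  ["vn"]
4. n3.tag = false  [b.ok == false]
5. n5.sig = 30  [terminal]
6. n6.tag = 14  [terminal]
7. n4.hot = 12  [c.sig - 18]
8. n4.env = "mn"  ["mn"]
9. n8.sig = -6  [terminal]
10. n7.hot = 23  [c.sig * 3 + 41]
11. n7.env = "yk"  ["yk"]
12. n9.ok = true  [terminal]
13. n3.lim = -6  [C.ok + E₁.hot - 26]
14. n1.hot = 24  [C.lim + 30]
15. n1.env = "wq"  ["wq"]
16. n10.ok = -1  [E.hot - 25]
17. n10.key = "rx"  ["rx"]
18. n10.tag = true  [E.hot > 23]
19. n11.idx = -2  [-2]
20. n11.depth = 29  [C.ok * -2 + 27]
21. n12.env = 16  [A.idx + A.depth - 11]
22. n13.ok = true  [terminal]
23. n14.ok = false  [terminal]
24. n12.mk = -3  [B.env - 19]
25. n12.live = "mp"  ["mp"]
26. n11.tag = false  [B.mk == A.depth]
27. n11.lim = 10  [A.idx + 12]
28. n16.tag = -4  [terminal]
29. n17.sig = 20  [terminal]
30. n15.env = -6  [e.tag - 2]
31. n15.idx = 0  [e.tag + 4]
32. n18.env = 1  [S.env + S.idx + 7]
33. n20.live = -4  [terminal]
34. n21.sig = -4  [terminal]
35. n19.env = 13  [f.live + c.sig + 21]
36. n19.idx = -5  [c.sig - 1]
37. n22.sig = 21  [terminal]
38. n23.tag = 0  [terminal]
39. n18.mk = 29  [B.env * 2 + 27]
40. n18.live = "mx"  ["mx"]
41. n10.lim = 16  [B.mk * 3 - 71]
42. n0.env = 30  [C.lim + 14]
43. n0.idx = -1  [C.lim - 17]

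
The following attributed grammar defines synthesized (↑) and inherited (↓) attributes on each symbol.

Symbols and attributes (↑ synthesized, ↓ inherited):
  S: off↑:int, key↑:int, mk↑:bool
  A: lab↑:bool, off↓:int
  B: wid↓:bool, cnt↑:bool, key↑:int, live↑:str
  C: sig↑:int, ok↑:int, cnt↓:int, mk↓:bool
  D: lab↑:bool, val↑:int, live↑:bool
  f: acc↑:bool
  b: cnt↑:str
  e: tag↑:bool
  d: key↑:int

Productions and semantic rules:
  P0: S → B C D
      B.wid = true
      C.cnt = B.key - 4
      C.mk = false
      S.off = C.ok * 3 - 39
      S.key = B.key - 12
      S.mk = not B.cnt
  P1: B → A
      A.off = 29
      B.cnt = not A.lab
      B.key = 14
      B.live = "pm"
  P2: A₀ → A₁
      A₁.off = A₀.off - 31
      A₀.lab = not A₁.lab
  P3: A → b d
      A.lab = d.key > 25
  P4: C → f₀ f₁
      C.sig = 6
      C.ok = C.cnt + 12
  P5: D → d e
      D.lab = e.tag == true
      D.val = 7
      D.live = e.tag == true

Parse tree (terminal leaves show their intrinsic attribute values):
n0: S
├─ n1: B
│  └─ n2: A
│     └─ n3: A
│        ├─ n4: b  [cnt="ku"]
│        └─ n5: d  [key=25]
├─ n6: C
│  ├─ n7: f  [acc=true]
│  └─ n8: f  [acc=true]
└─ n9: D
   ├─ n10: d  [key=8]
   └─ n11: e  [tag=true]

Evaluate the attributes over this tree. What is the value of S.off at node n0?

1. n1.wid = true  [true]
2. n2.off = 29  [29]
3. n3.off = -2  [A₀.off - 31]
4. n4.cnt = "ku"  [terminal]
5. n5.key = 25  [terminal]
6. n3.lab = false  [d.key > 25]
7. n2.lab = true  [not A₁.lab]
8. n1.cnt = false  [not A.lab]
9. n1.key = 14  [14]
10. n1.live = "pm"  ["pm"]
11. n6.cnt = 10  [B.key - 4]
12. n6.mk = false  [false]
13. n7.acc = true  [terminal]
14. n8.acc = true  [terminal]
15. n6.sig = 6  [6]
16. n6.ok = 22  [C.cnt + 12]
17. n10.key = 8  [terminal]
18. n11.tag = true  [terminal]
19. n9.lab = true  [e.tag == true]
20. n9.val = 7  [7]
21. n9.live = true  [e.tag == true]
22. n0.off = 27  [C.ok * 3 - 39]
23. n0.key = 2  [B.key - 12]
24. n0.mk = true  [not B.cnt]

27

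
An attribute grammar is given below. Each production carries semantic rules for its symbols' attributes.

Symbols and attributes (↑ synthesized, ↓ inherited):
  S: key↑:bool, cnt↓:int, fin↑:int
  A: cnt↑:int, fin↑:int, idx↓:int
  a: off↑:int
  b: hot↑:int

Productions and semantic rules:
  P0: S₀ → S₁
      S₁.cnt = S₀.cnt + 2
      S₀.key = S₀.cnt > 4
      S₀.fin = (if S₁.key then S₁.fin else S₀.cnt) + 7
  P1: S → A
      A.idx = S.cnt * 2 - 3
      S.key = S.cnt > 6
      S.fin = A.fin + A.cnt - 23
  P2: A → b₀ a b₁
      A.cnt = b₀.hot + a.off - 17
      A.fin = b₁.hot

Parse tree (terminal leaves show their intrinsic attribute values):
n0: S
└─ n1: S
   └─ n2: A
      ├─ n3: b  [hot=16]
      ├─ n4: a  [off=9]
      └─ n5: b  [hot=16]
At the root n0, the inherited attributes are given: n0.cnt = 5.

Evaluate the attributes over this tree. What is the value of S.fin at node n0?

1. n0.cnt = 5  [given at root]
2. n1.cnt = 7  [S₀.cnt + 2]
3. n2.idx = 11  [S.cnt * 2 - 3]
4. n3.hot = 16  [terminal]
5. n4.off = 9  [terminal]
6. n5.hot = 16  [terminal]
7. n2.cnt = 8  [b₀.hot + a.off - 17]
8. n2.fin = 16  [b₁.hot]
9. n1.key = true  [S.cnt > 6]
10. n1.fin = 1  [A.fin + A.cnt - 23]
11. n0.key = true  [S₀.cnt > 4]
12. n0.fin = 8  [(if S₁.key then S₁.fin else S₀.cnt) + 7]

8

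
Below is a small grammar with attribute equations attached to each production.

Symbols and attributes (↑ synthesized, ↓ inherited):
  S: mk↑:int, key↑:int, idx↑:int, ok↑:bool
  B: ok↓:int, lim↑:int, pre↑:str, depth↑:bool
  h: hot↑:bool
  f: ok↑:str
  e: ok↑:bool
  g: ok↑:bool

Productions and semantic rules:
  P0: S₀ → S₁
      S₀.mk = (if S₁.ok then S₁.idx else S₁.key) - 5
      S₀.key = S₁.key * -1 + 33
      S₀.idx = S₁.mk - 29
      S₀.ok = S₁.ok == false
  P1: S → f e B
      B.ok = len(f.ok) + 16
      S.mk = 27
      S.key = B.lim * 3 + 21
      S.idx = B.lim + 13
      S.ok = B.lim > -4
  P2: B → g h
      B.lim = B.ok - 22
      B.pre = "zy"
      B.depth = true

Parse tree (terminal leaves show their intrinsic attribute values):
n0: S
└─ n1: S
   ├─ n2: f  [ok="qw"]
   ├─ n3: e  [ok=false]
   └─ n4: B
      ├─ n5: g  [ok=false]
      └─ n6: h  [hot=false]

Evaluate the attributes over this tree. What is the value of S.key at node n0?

1. n2.ok = "qw"  [terminal]
2. n3.ok = false  [terminal]
3. n4.ok = 18  [len(f.ok) + 16]
4. n5.ok = false  [terminal]
5. n6.hot = false  [terminal]
6. n4.lim = -4  [B.ok - 22]
7. n4.pre = "zy"  ["zy"]
8. n4.depth = true  [true]
9. n1.mk = 27  [27]
10. n1.key = 9  [B.lim * 3 + 21]
11. n1.idx = 9  [B.lim + 13]
12. n1.ok = false  [B.lim > -4]
13. n0.mk = 4  [(if S₁.ok then S₁.idx else S₁.key) - 5]
14. n0.key = 24  [S₁.key * -1 + 33]
15. n0.idx = -2  [S₁.mk - 29]
16. n0.ok = true  [S₁.ok == false]

24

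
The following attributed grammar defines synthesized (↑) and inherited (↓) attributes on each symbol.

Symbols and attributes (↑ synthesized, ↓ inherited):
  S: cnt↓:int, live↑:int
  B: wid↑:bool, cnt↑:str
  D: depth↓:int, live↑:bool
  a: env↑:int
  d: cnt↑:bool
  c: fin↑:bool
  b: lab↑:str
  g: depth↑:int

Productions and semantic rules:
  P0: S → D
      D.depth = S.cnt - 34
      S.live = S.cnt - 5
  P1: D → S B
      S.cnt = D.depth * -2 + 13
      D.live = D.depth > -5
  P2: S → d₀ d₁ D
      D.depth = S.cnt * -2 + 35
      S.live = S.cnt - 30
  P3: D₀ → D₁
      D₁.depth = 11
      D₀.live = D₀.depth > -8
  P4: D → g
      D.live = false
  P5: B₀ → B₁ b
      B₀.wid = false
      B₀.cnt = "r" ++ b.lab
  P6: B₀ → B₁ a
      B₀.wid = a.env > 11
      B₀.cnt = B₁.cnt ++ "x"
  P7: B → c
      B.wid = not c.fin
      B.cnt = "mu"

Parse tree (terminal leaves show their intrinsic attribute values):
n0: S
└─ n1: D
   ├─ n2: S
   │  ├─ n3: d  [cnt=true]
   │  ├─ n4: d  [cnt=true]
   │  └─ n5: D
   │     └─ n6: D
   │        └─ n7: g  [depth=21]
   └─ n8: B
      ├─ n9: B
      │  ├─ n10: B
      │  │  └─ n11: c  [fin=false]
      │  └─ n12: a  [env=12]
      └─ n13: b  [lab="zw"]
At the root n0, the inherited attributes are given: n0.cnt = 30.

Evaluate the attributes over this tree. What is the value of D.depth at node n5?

-7

1. n0.cnt = 30  [given at root]
2. n1.depth = -4  [S.cnt - 34]
3. n2.cnt = 21  [D.depth * -2 + 13]
4. n3.cnt = true  [terminal]
5. n4.cnt = true  [terminal]
6. n5.depth = -7  [S.cnt * -2 + 35]
7. n6.depth = 11  [11]
8. n7.depth = 21  [terminal]
9. n6.live = false  [false]
10. n5.live = true  [D₀.depth > -8]
11. n2.live = -9  [S.cnt - 30]
12. n11.fin = false  [terminal]
13. n10.wid = true  [not c.fin]
14. n10.cnt = "mu"  ["mu"]
15. n12.env = 12  [terminal]
16. n9.wid = true  [a.env > 11]
17. n9.cnt = "mux"  [B₁.cnt ++ "x"]
18. n13.lab = "zw"  [terminal]
19. n8.wid = false  [false]
20. n8.cnt = "rzw"  ["r" ++ b.lab]
21. n1.live = true  [D.depth > -5]
22. n0.live = 25  [S.cnt - 5]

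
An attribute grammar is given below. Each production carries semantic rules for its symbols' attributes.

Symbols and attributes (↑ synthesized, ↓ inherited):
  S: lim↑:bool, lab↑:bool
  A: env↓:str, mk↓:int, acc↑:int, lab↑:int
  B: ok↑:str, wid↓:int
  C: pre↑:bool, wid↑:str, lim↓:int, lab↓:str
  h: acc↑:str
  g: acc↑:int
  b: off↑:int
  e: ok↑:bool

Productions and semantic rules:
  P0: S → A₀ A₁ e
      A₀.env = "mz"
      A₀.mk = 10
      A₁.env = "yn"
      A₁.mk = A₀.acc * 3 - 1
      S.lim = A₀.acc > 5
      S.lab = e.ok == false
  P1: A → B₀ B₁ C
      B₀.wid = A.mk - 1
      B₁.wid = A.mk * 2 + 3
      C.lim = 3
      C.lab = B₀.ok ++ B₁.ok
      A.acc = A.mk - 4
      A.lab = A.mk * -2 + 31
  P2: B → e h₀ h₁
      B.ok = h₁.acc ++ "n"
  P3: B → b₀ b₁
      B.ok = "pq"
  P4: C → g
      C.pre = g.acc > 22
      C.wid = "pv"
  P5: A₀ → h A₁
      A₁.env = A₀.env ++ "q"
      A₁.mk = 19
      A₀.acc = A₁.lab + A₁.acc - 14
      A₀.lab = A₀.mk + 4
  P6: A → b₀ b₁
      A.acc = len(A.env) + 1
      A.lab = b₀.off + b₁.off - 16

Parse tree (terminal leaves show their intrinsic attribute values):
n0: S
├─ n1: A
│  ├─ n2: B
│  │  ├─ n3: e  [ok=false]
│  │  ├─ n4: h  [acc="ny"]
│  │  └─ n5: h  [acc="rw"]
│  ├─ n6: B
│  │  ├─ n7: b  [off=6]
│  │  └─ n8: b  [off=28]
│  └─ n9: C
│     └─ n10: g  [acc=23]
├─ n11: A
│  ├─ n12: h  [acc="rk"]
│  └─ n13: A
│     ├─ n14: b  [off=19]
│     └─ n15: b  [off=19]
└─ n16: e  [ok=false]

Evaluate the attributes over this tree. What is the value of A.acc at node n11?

1. n1.env = "mz"  ["mz"]
2. n1.mk = 10  [10]
3. n2.wid = 9  [A.mk - 1]
4. n3.ok = false  [terminal]
5. n4.acc = "ny"  [terminal]
6. n5.acc = "rw"  [terminal]
7. n2.ok = "rwn"  [h₁.acc ++ "n"]
8. n6.wid = 23  [A.mk * 2 + 3]
9. n7.off = 6  [terminal]
10. n8.off = 28  [terminal]
11. n6.ok = "pq"  ["pq"]
12. n9.lim = 3  [3]
13. n9.lab = "rwnpq"  [B₀.ok ++ B₁.ok]
14. n10.acc = 23  [terminal]
15. n9.pre = true  [g.acc > 22]
16. n9.wid = "pv"  ["pv"]
17. n1.acc = 6  [A.mk - 4]
18. n1.lab = 11  [A.mk * -2 + 31]
19. n11.env = "yn"  ["yn"]
20. n11.mk = 17  [A₀.acc * 3 - 1]
21. n12.acc = "rk"  [terminal]
22. n13.env = "ynq"  [A₀.env ++ "q"]
23. n13.mk = 19  [19]
24. n14.off = 19  [terminal]
25. n15.off = 19  [terminal]
26. n13.acc = 4  [len(A.env) + 1]
27. n13.lab = 22  [b₀.off + b₁.off - 16]
28. n11.acc = 12  [A₁.lab + A₁.acc - 14]
29. n11.lab = 21  [A₀.mk + 4]
30. n16.ok = false  [terminal]
31. n0.lim = true  [A₀.acc > 5]
32. n0.lab = true  [e.ok == false]

12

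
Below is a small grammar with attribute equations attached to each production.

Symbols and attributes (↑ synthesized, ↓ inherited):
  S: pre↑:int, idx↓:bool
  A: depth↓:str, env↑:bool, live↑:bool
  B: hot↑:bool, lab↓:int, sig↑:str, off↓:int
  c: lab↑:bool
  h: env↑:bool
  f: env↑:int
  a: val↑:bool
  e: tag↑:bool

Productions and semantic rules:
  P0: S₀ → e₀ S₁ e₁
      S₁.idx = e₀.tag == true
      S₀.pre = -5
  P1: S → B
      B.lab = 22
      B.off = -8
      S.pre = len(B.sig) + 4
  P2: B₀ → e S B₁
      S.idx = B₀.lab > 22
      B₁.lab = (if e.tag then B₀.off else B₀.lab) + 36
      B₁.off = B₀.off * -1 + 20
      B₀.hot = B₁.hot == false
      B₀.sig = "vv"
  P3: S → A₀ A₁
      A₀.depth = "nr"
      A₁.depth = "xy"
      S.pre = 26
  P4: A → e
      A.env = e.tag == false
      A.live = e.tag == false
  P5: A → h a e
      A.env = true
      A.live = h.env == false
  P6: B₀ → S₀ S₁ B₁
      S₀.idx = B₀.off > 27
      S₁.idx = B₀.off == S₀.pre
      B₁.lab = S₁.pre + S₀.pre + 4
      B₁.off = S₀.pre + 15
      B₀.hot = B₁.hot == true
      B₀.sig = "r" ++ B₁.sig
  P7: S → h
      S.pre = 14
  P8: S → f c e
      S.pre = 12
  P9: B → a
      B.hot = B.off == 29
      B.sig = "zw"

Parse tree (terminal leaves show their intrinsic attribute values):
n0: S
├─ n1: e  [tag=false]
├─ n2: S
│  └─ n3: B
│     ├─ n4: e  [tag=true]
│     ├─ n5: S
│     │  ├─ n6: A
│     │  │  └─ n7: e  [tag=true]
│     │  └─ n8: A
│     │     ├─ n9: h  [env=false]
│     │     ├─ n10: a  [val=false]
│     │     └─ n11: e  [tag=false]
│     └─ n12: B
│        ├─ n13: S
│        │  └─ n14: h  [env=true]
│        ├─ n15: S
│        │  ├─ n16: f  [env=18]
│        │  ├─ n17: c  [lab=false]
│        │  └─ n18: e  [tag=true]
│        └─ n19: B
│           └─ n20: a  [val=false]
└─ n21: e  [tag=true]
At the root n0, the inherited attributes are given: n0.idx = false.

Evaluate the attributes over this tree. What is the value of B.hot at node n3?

1. n0.idx = false  [given at root]
2. n1.tag = false  [terminal]
3. n2.idx = false  [e₀.tag == true]
4. n3.lab = 22  [22]
5. n3.off = -8  [-8]
6. n4.tag = true  [terminal]
7. n5.idx = false  [B₀.lab > 22]
8. n6.depth = "nr"  ["nr"]
9. n7.tag = true  [terminal]
10. n6.env = false  [e.tag == false]
11. n6.live = false  [e.tag == false]
12. n8.depth = "xy"  ["xy"]
13. n9.env = false  [terminal]
14. n10.val = false  [terminal]
15. n11.tag = false  [terminal]
16. n8.env = true  [true]
17. n8.live = true  [h.env == false]
18. n5.pre = 26  [26]
19. n12.lab = 28  [(if e.tag then B₀.off else B₀.lab) + 36]
20. n12.off = 28  [B₀.off * -1 + 20]
21. n13.idx = true  [B₀.off > 27]
22. n14.env = true  [terminal]
23. n13.pre = 14  [14]
24. n15.idx = false  [B₀.off == S₀.pre]
25. n16.env = 18  [terminal]
26. n17.lab = false  [terminal]
27. n18.tag = true  [terminal]
28. n15.pre = 12  [12]
29. n19.lab = 30  [S₁.pre + S₀.pre + 4]
30. n19.off = 29  [S₀.pre + 15]
31. n20.val = false  [terminal]
32. n19.hot = true  [B.off == 29]
33. n19.sig = "zw"  ["zw"]
34. n12.hot = true  [B₁.hot == true]
35. n12.sig = "rzw"  ["r" ++ B₁.sig]
36. n3.hot = false  [B₁.hot == false]
37. n3.sig = "vv"  ["vv"]
38. n2.pre = 6  [len(B.sig) + 4]
39. n21.tag = true  [terminal]
40. n0.pre = -5  [-5]

false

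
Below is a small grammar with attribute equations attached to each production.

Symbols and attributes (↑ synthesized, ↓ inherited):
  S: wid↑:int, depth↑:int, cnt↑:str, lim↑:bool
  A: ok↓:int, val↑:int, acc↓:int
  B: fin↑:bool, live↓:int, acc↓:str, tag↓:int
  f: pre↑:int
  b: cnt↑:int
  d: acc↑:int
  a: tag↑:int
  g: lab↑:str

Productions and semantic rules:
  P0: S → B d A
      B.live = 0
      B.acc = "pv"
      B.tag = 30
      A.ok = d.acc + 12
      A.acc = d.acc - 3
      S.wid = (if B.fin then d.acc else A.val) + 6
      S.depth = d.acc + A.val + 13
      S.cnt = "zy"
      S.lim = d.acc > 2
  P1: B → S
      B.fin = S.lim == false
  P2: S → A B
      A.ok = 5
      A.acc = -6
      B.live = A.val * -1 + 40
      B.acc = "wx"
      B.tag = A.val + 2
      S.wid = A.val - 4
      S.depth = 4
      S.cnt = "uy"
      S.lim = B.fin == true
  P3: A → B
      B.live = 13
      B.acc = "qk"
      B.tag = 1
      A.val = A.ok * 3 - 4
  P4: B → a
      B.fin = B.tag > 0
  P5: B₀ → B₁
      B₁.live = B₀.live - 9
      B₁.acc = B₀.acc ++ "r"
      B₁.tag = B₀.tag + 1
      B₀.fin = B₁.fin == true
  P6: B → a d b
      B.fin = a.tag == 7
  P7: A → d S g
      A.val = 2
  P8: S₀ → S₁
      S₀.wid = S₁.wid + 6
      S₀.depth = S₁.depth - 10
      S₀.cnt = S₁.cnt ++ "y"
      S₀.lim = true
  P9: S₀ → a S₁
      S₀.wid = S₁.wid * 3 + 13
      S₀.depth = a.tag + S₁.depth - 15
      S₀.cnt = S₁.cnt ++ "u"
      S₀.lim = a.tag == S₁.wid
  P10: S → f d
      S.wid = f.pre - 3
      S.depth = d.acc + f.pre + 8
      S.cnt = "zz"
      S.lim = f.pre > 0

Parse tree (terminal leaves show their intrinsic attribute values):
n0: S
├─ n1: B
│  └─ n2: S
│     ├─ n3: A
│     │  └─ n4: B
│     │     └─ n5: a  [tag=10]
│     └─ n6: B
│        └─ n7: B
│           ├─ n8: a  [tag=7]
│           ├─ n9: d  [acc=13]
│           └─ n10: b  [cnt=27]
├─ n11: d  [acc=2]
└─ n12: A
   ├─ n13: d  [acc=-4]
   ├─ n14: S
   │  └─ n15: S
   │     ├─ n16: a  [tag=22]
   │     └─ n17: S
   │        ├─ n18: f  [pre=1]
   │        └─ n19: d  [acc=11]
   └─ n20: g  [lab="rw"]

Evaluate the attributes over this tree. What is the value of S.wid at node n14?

13

1. n1.live = 0  [0]
2. n1.acc = "pv"  ["pv"]
3. n1.tag = 30  [30]
4. n3.ok = 5  [5]
5. n3.acc = -6  [-6]
6. n4.live = 13  [13]
7. n4.acc = "qk"  ["qk"]
8. n4.tag = 1  [1]
9. n5.tag = 10  [terminal]
10. n4.fin = true  [B.tag > 0]
11. n3.val = 11  [A.ok * 3 - 4]
12. n6.live = 29  [A.val * -1 + 40]
13. n6.acc = "wx"  ["wx"]
14. n6.tag = 13  [A.val + 2]
15. n7.live = 20  [B₀.live - 9]
16. n7.acc = "wxr"  [B₀.acc ++ "r"]
17. n7.tag = 14  [B₀.tag + 1]
18. n8.tag = 7  [terminal]
19. n9.acc = 13  [terminal]
20. n10.cnt = 27  [terminal]
21. n7.fin = true  [a.tag == 7]
22. n6.fin = true  [B₁.fin == true]
23. n2.wid = 7  [A.val - 4]
24. n2.depth = 4  [4]
25. n2.cnt = "uy"  ["uy"]
26. n2.lim = true  [B.fin == true]
27. n1.fin = false  [S.lim == false]
28. n11.acc = 2  [terminal]
29. n12.ok = 14  [d.acc + 12]
30. n12.acc = -1  [d.acc - 3]
31. n13.acc = -4  [terminal]
32. n16.tag = 22  [terminal]
33. n18.pre = 1  [terminal]
34. n19.acc = 11  [terminal]
35. n17.wid = -2  [f.pre - 3]
36. n17.depth = 20  [d.acc + f.pre + 8]
37. n17.cnt = "zz"  ["zz"]
38. n17.lim = true  [f.pre > 0]
39. n15.wid = 7  [S₁.wid * 3 + 13]
40. n15.depth = 27  [a.tag + S₁.depth - 15]
41. n15.cnt = "zzu"  [S₁.cnt ++ "u"]
42. n15.lim = false  [a.tag == S₁.wid]
43. n14.wid = 13  [S₁.wid + 6]
44. n14.depth = 17  [S₁.depth - 10]
45. n14.cnt = "zzuy"  [S₁.cnt ++ "y"]
46. n14.lim = true  [true]
47. n20.lab = "rw"  [terminal]
48. n12.val = 2  [2]
49. n0.wid = 8  [(if B.fin then d.acc else A.val) + 6]
50. n0.depth = 17  [d.acc + A.val + 13]
51. n0.cnt = "zy"  ["zy"]
52. n0.lim = false  [d.acc > 2]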